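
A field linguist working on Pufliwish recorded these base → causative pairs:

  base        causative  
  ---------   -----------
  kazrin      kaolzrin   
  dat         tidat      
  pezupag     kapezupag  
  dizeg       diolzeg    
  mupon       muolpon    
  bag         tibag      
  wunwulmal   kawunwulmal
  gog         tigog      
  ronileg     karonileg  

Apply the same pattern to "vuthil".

bag and dizeg both end in -g yet inflect differently (tibag, diolzeg), so the final letter is not what conditions the rule; the number of vowels is.
"vuthil" has 2 vowels. The stems with 2 vowels (dizeg → diolzeg, kazrin → kaolzrin, mupon → muolpon) insert -ol- after the first vowel.
The other patterns: stems with 1 vowel add the prefix ti-; stems with 3 vowels add the prefix ka-.
So vuthil → vuolthil.

vuolthil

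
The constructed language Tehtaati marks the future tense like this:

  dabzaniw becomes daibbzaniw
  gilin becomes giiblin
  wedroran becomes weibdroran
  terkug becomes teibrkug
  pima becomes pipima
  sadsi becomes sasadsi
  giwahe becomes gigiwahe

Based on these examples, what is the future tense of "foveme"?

fofoveme

wedroran and pima both have last vowel 'a' yet inflect differently (weibdroran, pipima), so the last vowel is not what conditions the rule; whether the stem ends in a vowel or a consonant is.
"foveme" ends in a vowel. The stems ending in a vowel (pima → pipima, sadsi → sasadsi, giwahe → gigiwahe) repeat the first consonant+vowel as a prefix.
The other pattern: stems ending in a consonant insert -ib- after the first vowel.
So foveme → fofoveme.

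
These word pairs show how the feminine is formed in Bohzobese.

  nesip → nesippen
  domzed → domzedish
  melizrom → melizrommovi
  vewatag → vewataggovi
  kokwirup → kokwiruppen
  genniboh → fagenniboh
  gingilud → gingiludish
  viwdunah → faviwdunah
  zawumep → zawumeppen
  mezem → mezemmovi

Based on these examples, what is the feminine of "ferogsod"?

zawumep and mezem both have last vowel 'e' yet inflect differently (zawumeppen, mezemmovi), so the last vowel is not what conditions the rule; the final letter is.
"ferogsod" ends in -d. The stems ending in -d (gingilud → gingiludish, domzed → domzedish) add -ish.
So ferogsod → ferogsodish.

ferogsodish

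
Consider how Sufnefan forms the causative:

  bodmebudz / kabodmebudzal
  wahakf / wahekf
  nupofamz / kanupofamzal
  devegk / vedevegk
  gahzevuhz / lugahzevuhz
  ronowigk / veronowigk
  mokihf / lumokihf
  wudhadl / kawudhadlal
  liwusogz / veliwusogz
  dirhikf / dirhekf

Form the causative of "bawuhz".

lubawuhz

mokihf and wahakf both end in -f yet inflect differently (lumokihf, wahekf), so the final letter is not what conditions the rule; the second-to-last letter is.
"bawuhz" has second-to-last letter 'h'. The stems whose second-to-last letter is 'h' (mokihf → lumokihf, gahzevuhz → lugahzevuhz) add the prefix lu-.
The other patterns: stems whose second-to-last letter is 'k' change the last vowel to 'e'; stems whose second-to-last letter is 'g' add the prefix ve-; stems whose second-to-last letter is 'd' or 'm' add ka- … -al around the stem.
So bawuhz → lubawuhz.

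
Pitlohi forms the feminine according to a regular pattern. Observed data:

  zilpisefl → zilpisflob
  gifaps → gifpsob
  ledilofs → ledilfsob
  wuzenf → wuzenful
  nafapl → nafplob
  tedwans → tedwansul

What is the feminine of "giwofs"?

giwfsob

tedwans and gifaps both end in -s yet inflect differently (tedwansul, gifpsob), so the final letter is not what conditions the rule; the second-to-last letter is.
"giwofs" has second-to-last letter 'f'. The stems whose second-to-last letter is 'f' (zilpisefl → zilpisflob, ledilofs → ledilfsob) delete the last vowel and add -ob.
So giwofs → giwfsob.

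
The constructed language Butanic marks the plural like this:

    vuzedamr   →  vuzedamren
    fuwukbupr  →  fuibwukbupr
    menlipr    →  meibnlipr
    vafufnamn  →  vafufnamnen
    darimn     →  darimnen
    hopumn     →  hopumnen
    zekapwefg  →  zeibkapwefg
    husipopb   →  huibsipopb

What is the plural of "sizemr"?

"sizemr" has second-to-last letter 'm'. The stems whose second-to-last letter is 'm' (vuzedamr → vuzedamren, vafufnamn → vafufnamnen, darimn → darimnen) add -en.
The other pattern: stems whose second-to-last letter is 'f' or 'p' insert -ib- after the first vowel.
So sizemr → sizemren.

sizemren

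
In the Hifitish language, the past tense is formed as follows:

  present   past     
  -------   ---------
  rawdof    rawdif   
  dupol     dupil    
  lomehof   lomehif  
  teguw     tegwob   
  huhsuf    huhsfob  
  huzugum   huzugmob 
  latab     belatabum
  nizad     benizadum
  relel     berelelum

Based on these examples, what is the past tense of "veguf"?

"veguf" has last vowel 'u'. The stems whose last vowel is 'u' (teguw → tegwob, huhsuf → huhsfob, huzugum → huzugmob) delete the last vowel and add -ob.
So veguf → vegfob.

vegfob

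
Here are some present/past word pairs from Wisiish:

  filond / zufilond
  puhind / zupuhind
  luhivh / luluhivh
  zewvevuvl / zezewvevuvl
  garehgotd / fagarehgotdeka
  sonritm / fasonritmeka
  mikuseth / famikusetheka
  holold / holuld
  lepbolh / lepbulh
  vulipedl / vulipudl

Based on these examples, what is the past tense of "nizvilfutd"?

filond and garehgotd both end in -d yet inflect differently (zufilond, fagarehgotdeka), so the final letter is not what conditions the rule; the second-to-last letter is.
"nizvilfutd" has second-to-last letter 't'. The stems whose second-to-last letter is 't' (garehgotd → fagarehgotdeka, sonritm → fasonritmeka, mikuseth → famikusetheka) add fa- … -eka around the stem.
So nizvilfutd → fanizvilfutdeka.

fanizvilfutdeka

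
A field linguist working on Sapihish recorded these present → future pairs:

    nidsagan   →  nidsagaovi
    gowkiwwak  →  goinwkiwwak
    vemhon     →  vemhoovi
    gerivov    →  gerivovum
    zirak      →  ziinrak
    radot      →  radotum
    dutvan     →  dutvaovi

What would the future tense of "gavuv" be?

nidsagan and gowkiwwak both have last vowel 'a' yet inflect differently (nidsagaovi, goinwkiwwak), so the last vowel is not what conditions the rule; the final letter is.
"gavuv" ends in -v. The one such stem in the data (gerivov → gerivovum) adds -um, so the same rule applies.
So gavuv → gavuvum.

gavuvum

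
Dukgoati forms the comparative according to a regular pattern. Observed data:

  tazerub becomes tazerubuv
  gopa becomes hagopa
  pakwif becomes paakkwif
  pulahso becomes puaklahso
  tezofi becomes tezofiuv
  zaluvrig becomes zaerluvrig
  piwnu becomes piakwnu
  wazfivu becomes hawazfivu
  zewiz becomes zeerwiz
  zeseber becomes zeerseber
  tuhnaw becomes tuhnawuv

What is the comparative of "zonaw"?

piwnu and wazfivu both end in -u yet inflect differently (piakwnu, hawazfivu), so the final letter is not what conditions the rule; the first letter is.
"zonaw" begins with z-. The stems beginning with z- (zaluvrig → zaerluvrig, zeseber → zeerseber, zewiz → zeerwiz) insert -er- after the first vowel.
The other patterns: stems beginning with p- insert -ak- after the first vowel; stems beginning with t- add -uv; stems beginning with g- or w- add the prefix ha-.
So zonaw → zoernaw.

zoernaw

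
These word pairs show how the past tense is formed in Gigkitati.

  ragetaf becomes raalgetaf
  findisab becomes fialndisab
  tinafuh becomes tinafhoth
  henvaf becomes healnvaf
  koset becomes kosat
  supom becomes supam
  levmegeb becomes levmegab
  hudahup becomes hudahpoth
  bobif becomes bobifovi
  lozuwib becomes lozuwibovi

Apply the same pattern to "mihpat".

lozuwib and findisab both end in -b yet inflect differently (lozuwibovi, fialndisab), so the final letter is not what conditions the rule; the last vowel is.
"mihpat" has last vowel 'a'. The stems whose last vowel is 'a' (findisab → fialndisab, henvaf → healnvaf, ragetaf → raalgetaf) insert -al- after the first vowel.
The other patterns: stems whose last vowel is 'i' add -ovi; stems whose last vowel is 'u' delete the last vowel and add -oth; stems whose last vowel is 'e' or 'o' change the last vowel to 'a'.
So mihpat → mialhpat.

mialhpat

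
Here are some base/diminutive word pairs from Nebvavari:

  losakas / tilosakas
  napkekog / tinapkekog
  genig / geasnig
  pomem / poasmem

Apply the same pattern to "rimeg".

napkekog and genig both end in -g yet inflect differently (tinapkekog, geasnig), so the final letter is not what conditions the rule; the number of vowels is.
"rimeg" has 2 vowels. The stems with 2 vowels (pomem → poasmem, genig → geasnig) insert -as- after the first vowel.
The other pattern: stems with 3 vowels add the prefix ti-.
So rimeg → riasmeg.

riasmeg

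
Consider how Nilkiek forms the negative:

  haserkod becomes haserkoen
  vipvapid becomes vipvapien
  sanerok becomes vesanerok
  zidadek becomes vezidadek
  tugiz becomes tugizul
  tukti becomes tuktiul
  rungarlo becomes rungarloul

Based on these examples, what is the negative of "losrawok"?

velosrawok

haserkod and sanerok both have last vowel 'o' yet inflect differently (haserkoen, vesanerok), so the last vowel is not what conditions the rule; the final letter is.
"losrawok" ends in -k. The stems ending in -k (sanerok → vesanerok, zidadek → vezidadek) add the prefix ve-.
The other patterns: stems ending in -d drop the final letter and add -en; stems ending in -i, -o or -z add -ul.
So losrawok → velosrawok.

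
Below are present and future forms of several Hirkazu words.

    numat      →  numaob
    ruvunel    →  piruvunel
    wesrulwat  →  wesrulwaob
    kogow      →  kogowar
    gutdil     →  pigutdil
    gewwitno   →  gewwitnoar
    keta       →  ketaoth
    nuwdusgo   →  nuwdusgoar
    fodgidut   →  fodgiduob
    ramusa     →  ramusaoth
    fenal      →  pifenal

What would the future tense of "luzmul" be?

piluzmul

numat and fenal both have last vowel 'a' yet inflect differently (numaob, pifenal), so the last vowel is not what conditions the rule; the final letter is.
"luzmul" ends in -l. The stems ending in -l (gutdil → pigutdil, fenal → pifenal, ruvunel → piruvunel) add the prefix pi-.
The other patterns: stems ending in -t drop the final letter and add -ob; stems ending in -a add -oth; stems ending in -o or -w add -ar.
So luzmul → piluzmul.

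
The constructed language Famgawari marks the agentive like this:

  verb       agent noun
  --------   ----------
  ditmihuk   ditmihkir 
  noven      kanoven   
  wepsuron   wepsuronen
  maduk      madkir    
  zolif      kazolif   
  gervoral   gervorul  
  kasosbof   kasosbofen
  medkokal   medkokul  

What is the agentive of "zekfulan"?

noven and wepsuron both end in -n yet inflect differently (kanoven, wepsuronen), so the final letter is not what conditions the rule; the last vowel is.
"zekfulan" has last vowel 'a'. The stems whose last vowel is 'a' (gervoral → gervorul, medkokal → medkokul) change the last vowel to 'u'.
The other patterns: stems whose last vowel is 'e' or 'i' add the prefix ka-; stems whose last vowel is 'u' delete the last vowel and add -ir; stems whose last vowel is 'o' add -en.
So zekfulan → zekfulun.

zekfulun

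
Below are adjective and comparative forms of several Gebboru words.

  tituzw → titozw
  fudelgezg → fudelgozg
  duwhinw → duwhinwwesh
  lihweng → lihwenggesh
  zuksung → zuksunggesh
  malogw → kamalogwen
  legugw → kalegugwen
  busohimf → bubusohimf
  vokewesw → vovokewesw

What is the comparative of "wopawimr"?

wowopawimr

tituzw and duwhinw both end in -w yet inflect differently (titozw, duwhinwwesh), so the final letter is not what conditions the rule; the second-to-last letter is.
"wopawimr" has second-to-last letter 'm'. The one such stem in the data (busohimf → bubusohimf) repeats the first consonant+vowel as a prefix (as does vokewesw), so the same rule applies.
So wopawimr → wowopawimr.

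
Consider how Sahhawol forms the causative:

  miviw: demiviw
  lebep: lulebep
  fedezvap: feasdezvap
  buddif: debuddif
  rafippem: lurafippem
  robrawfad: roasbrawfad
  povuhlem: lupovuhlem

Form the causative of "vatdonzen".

"vatdonzen" has last vowel 'e'. The stems whose last vowel is 'e' (rafippem → lurafippem, lebep → lulebep, povuhlem → lupovuhlem) add the prefix lu-.
The other patterns: stems whose last vowel is 'i' add the prefix de-; stems whose last vowel is 'a' insert -as- after the first vowel.
So vatdonzen → luvatdonzen.

luvatdonzen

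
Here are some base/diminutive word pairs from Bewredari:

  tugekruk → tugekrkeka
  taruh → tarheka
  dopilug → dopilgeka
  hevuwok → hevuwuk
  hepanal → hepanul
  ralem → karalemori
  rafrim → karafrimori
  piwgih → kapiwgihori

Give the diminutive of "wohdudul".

wohdudleka

"wohdudul" has last vowel 'u'. The stems whose last vowel is 'u' (tugekruk → tugekrkeka, taruh → tarheka, dopilug → dopilgeka) delete the last vowel and add -eka.
So wohdudul → wohdudleka.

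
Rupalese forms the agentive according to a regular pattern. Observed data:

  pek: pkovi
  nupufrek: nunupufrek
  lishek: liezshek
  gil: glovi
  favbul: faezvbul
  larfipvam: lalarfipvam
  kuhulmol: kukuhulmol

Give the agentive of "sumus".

suezmus

pek and lishek both end in -k yet inflect differently (pkovi, liezshek), so the final letter is not what conditions the rule; the number of vowels is.
"sumus" has 2 vowels. The stems with 2 vowels (lishek → liezshek, favbul → faezvbul) insert -ez- after the first vowel.
The other patterns: stems with 1 vowel delete the last vowel and add -ovi; stems with 3 vowels repeat the first consonant+vowel as a prefix.
So sumus → suezmus.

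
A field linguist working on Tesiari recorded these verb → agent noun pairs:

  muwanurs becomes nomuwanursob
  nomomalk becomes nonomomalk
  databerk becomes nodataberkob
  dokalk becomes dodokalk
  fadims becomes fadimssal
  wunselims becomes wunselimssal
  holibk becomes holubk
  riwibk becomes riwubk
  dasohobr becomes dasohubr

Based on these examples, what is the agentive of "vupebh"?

vupubh

fadims and muwanurs both end in -s yet inflect differently (fadimssal, nomuwanursob), so the final letter is not what conditions the rule; the second-to-last letter is.
"vupebh" has second-to-last letter 'b'. The stems whose second-to-last letter is 'b' (dasohobr → dasohubr, riwibk → riwubk, holibk → holubk) change the last vowel to 'u'.
The other patterns: stems whose second-to-last letter is 'm' double the final consonant and add -al; stems whose second-to-last letter is 'r' add no- … -ob around the stem; stems whose second-to-last letter is 'l' repeat the first consonant+vowel as a prefix.
So vupebh → vupubh.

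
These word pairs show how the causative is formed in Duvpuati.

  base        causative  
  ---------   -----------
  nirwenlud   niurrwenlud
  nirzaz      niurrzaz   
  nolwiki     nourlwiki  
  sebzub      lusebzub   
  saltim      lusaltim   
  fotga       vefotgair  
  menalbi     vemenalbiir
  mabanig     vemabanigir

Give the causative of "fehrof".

vefehrofir

"fehrof" begins with f-. The one such stem in the data (fotga → vefotgair) adds ve- … -ir around the stem, so the same rule applies.
The other patterns: stems beginning with n- insert -ur- after the first vowel; stems beginning with s- add the prefix lu-.
So fehrof → vefehrofir.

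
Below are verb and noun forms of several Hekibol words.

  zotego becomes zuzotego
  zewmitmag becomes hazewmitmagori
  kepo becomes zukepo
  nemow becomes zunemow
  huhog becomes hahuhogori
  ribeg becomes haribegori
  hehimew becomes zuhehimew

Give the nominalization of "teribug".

huhog and kepo both have last vowel 'o' yet inflect differently (hahuhogori, zukepo), so the last vowel is not what conditions the rule; the final letter is.
"teribug" ends in -g. The stems ending in -g (zewmitmag → hazewmitmagori, huhog → hahuhogori, ribeg → haribegori) add ha- … -ori around the stem.
So teribug → hateribugori.

hateribugori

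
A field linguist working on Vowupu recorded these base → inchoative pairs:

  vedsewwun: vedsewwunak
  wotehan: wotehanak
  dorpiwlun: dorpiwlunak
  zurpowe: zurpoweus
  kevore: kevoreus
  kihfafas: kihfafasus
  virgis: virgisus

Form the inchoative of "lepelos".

wotehan and kihfafas both have last vowel 'a' yet inflect differently (wotehanak, kihfafasus), so the last vowel is not what conditions the rule; the final letter is.
"lepelos" ends in -s. The stems ending in -s (kihfafas → kihfafasus, virgis → virgisus) add -us.
So lepelos → lepelosus.

lepelosus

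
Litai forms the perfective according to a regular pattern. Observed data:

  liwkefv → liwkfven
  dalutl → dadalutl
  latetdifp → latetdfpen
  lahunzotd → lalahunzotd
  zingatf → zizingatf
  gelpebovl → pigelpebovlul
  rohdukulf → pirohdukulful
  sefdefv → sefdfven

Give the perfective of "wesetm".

wewesetm

dalutl and gelpebovl both end in -l yet inflect differently (dadalutl, pigelpebovlul), so the final letter is not what conditions the rule; the second-to-last letter is.
"wesetm" has second-to-last letter 't'. The stems whose second-to-last letter is 't' (lahunzotd → lalahunzotd, dalutl → dadalutl, zingatf → zizingatf) repeat the first consonant+vowel as a prefix.
So wesetm → wewesetm.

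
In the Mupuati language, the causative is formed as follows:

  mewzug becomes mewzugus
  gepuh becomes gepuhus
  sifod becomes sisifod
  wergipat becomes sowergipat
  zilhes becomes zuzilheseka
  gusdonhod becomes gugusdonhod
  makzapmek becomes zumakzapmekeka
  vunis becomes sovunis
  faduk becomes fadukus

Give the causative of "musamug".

musamugus

makzapmek and faduk both end in -k yet inflect differently (zumakzapmekeka, fadukus), so the final letter is not what conditions the rule; the last vowel is.
"musamug" has last vowel 'u'. The stems whose last vowel is 'u' (gepuh → gepuhus, mewzug → mewzugus, faduk → fadukus) add -us.
So musamug → musamugus.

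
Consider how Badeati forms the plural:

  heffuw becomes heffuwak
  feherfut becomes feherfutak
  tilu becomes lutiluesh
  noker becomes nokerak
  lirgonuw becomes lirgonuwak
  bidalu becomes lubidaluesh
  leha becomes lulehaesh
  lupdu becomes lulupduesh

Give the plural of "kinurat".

bidalu and heffuw both have last vowel 'u' yet inflect differently (lubidaluesh, heffuwak), so the last vowel is not what conditions the rule; whether the stem ends in a vowel or a consonant is.
"kinurat" ends in a consonant. The stems ending in a consonant (heffuw → heffuwak, lirgonuw → lirgonuwak, feherfut → feherfutak) add -ak.
The other pattern: stems ending in a vowel add lu- … -esh around the stem.
So kinurat → kinuratak.

kinuratak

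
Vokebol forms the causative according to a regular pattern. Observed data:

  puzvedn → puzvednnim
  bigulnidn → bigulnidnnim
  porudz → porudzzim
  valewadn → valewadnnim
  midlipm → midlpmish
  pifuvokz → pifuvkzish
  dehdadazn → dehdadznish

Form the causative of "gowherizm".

gowherzmish

"gowherizm" has second-to-last letter 'z'. The one such stem in the data (dehdadazn → dehdadznish) deletes the last vowel and adds -ish (as do midlipm, pifuvokz), so the same rule applies.
The other pattern: stems whose second-to-last letter is 'd' double the final consonant and add -im.
So gowherizm → gowherzmish.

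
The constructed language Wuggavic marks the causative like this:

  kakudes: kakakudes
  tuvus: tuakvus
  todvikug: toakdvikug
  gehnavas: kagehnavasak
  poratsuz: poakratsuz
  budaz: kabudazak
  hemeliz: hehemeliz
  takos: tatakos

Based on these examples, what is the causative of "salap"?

budaz and poratsuz both end in -z yet inflect differently (kabudazak, poakratsuz), so the final letter is not what conditions the rule; the last vowel is.
"salap" has last vowel 'a'. The stems whose last vowel is 'a' (gehnavas → kagehnavasak, budaz → kabudazak) add ka- … -ak around the stem.
The other patterns: stems whose last vowel is 'u' insert -ak- after the first vowel; stems whose last vowel is 'e', 'i' or 'o' repeat the first consonant+vowel as a prefix.
So salap → kasalapak.

kasalapak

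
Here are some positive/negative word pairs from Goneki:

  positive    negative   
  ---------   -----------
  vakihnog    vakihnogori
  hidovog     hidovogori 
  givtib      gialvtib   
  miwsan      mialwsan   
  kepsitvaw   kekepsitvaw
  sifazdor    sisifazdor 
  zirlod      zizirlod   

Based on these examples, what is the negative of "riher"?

miwsan and kepsitvaw both have last vowel 'a' yet inflect differently (mialwsan, kekepsitvaw), so the last vowel is not what conditions the rule; the final letter is.
"riher" ends in -r. The one such stem in the data (sifazdor → sisifazdor) repeats the first consonant+vowel as a prefix (as do kepsitvaw, zirlod), so the same rule applies.
The other patterns: stems ending in -g add -ori; stems ending in -b or -n insert -al- after the first vowel.
So riher → ririher.

ririher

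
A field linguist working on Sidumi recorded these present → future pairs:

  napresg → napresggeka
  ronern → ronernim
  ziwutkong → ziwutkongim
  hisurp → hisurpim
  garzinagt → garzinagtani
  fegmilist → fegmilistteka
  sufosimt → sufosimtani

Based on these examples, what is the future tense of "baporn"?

napresg and ziwutkong both end in -g yet inflect differently (napresggeka, ziwutkongim), so the final letter is not what conditions the rule; the second-to-last letter is.
"baporn" has second-to-last letter 'r'. The stems whose second-to-last letter is 'r' (hisurp → hisurpim, ronern → ronernim) add -im.
So baporn → bapornim.

bapornim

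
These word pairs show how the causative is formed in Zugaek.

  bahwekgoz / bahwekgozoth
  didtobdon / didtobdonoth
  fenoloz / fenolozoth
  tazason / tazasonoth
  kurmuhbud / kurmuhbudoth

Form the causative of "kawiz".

Every pair shown (bahwekgoz → bahwekgozoth, didtobdon → didtobdonoth, fenoloz → fenolozoth, …) follows the same rule: add -oth.
So kawiz → kawizoth.

kawizoth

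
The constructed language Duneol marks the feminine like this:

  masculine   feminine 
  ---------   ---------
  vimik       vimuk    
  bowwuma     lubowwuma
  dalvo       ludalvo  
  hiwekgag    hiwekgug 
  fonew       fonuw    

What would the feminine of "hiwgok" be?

bowwuma and hiwekgag both have last vowel 'a' yet inflect differently (lubowwuma, hiwekgug), so the last vowel is not what conditions the rule; whether the stem ends in a vowel or a consonant is.
"hiwgok" ends in a consonant. The stems ending in a consonant (hiwekgag → hiwekgug, fonew → fonuw, vimik → vimuk) change the last vowel to 'u'.
The other pattern: stems ending in a vowel add the prefix lu-.
So hiwgok → hiwguk.

hiwguk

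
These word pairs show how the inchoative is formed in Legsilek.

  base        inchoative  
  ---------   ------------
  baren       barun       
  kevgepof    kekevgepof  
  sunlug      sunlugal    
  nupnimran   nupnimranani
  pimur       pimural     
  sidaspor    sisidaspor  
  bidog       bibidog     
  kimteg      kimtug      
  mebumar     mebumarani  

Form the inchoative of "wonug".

sunlug and kimteg both end in -g yet inflect differently (sunlugal, kimtug), so the final letter is not what conditions the rule; the last vowel is.
"wonug" has last vowel 'u'. The stems whose last vowel is 'u' (sunlug → sunlugal, pimur → pimural) add -al.
So wonug → wonugal.

wonugal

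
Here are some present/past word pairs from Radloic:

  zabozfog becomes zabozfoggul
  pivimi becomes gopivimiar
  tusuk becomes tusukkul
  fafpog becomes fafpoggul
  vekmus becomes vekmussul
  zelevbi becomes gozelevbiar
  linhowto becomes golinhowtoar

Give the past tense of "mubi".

gomubiar

"mubi" ends in a vowel. The stems ending in a vowel (zelevbi → gozelevbiar, linhowto → golinhowtoar, pivimi → gopivimiar) add go- … -ar around the stem.
The other pattern: stems ending in a consonant double the final consonant and add -ul.
So mubi → gomubiar.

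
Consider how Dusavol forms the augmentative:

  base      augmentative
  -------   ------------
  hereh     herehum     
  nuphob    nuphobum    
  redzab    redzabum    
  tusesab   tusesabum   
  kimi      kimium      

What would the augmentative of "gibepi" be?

gibepium

Every pair shown (hereh → herehum, nuphob → nuphobum, redzab → redzabum, …) follows the same rule: add -um.
So gibepi → gibepium.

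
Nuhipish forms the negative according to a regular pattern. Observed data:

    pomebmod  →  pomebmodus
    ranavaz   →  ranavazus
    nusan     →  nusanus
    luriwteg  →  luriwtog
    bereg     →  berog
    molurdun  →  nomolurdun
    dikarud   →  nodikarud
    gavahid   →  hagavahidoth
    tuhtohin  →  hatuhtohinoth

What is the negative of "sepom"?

sepomus

nusan and molurdun both end in -n yet inflect differently (nusanus, nomolurdun), so the final letter is not what conditions the rule; the last vowel is.
"sepom" has last vowel 'o'. The one such stem in the data (pomebmod → pomebmodus) adds -us, so the same rule applies.
The other patterns: stems whose last vowel is 'e' change the last vowel to 'o'; stems whose last vowel is 'u' add the prefix no-; stems whose last vowel is 'i' add ha- … -oth around the stem.
So sepom → sepomus.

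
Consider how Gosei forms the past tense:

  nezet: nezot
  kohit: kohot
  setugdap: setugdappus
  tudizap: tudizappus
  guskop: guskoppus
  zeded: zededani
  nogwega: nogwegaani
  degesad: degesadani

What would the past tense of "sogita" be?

"sogita" ends in -a. The one such stem in the data (nogwega → nogwegaani) adds -ani, so the same rule applies.
So sogita → sogitaani.

sogitaani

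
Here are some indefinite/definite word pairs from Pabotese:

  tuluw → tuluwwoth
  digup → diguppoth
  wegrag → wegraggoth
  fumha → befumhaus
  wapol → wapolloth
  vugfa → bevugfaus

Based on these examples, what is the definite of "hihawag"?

fumha and wegrag both have last vowel 'a' yet inflect differently (befumhaus, wegraggoth), so the last vowel is not what conditions the rule; whether the stem ends in a vowel or a consonant is.
"hihawag" ends in a consonant. The stems ending in a consonant (tuluw → tuluwwoth, wegrag → wegraggoth, digup → diguppoth) double the final consonant and add -oth.
The other pattern: stems ending in a vowel add be- … -us around the stem.
So hihawag → hihawaggoth.

hihawaggoth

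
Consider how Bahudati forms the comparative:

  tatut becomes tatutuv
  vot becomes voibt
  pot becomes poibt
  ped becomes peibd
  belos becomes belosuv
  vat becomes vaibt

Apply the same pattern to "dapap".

tatut and vat both end in -t yet inflect differently (tatutuv, vaibt), so the final letter is not what conditions the rule; the number of vowels is.
"dapap" has 2 vowels. The stems with 2 vowels (belos → belosuv, tatut → tatutuv) add -uv.
The other pattern: stems with 1 vowel insert -ib- after the first vowel.
So dapap → dapapuv.

dapapuv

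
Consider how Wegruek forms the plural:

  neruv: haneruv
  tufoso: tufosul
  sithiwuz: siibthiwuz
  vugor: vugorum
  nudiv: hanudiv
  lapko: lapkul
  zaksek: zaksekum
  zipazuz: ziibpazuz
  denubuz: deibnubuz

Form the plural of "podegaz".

poibdegaz

"podegaz" ends in -z. The stems ending in -z (sithiwuz → siibthiwuz, denubuz → deibnubuz, zipazuz → ziibpazuz) insert -ib- after the first vowel.
The other patterns: stems ending in -v add the prefix ha-; stems ending in -o drop the final letter and add -ul; stems ending in -k or -r add -um.
So podegaz → poibdegaz.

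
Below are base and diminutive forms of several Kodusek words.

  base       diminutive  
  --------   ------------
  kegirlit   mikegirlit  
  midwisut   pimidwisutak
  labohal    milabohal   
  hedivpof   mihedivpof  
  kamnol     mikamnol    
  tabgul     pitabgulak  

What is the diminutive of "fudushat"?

mifudushat

"fudushat" has last vowel 'a'. The one such stem in the data (labohal → milabohal) adds the prefix mi-, so the same rule applies.
The other pattern: stems whose last vowel is 'u' add pi- … -ak around the stem.
So fudushat → mifudushat.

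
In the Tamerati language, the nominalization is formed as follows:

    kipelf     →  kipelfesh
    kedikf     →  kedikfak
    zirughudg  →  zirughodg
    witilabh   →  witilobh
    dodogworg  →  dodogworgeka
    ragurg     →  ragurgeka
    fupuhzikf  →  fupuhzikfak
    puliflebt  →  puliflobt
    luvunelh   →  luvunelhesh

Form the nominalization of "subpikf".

"subpikf" has second-to-last letter 'k'. The stems whose second-to-last letter is 'k' (fupuhzikf → fupuhzikfak, kedikf → kedikfak) add -ak.
So subpikf → subpikfak.

subpikfak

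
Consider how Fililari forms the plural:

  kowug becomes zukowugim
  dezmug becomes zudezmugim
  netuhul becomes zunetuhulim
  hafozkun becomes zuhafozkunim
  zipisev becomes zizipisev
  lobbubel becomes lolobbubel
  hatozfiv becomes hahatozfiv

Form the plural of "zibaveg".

"zibaveg" has last vowel 'e'. The stems whose last vowel is 'e' (zipisev → zizipisev, lobbubel → lolobbubel) repeat the first consonant+vowel as a prefix.
The other pattern: stems whose last vowel is 'u' add zu- … -im around the stem.
So zibaveg → zizibaveg.

zizibaveg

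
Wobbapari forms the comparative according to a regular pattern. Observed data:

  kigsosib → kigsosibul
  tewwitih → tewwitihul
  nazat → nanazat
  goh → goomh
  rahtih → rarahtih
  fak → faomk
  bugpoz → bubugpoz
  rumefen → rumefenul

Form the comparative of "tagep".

tatagep

goh and rahtih both end in -h yet inflect differently (goomh, rarahtih), so the final letter is not what conditions the rule; the number of vowels is.
"tagep" has 2 vowels. The stems with 2 vowels (rahtih → rarahtih, nazat → nanazat, bugpoz → bubugpoz) repeat the first consonant+vowel as a prefix.
The other patterns: stems with 1 vowel insert -om- after the first vowel; stems with 3 vowels add -ul.
So tagep → tatagep.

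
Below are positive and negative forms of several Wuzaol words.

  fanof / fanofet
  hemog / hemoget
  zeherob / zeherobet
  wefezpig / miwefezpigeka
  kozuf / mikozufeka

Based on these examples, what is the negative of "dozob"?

dozobet

fanof and kozuf both end in -f yet inflect differently (fanofet, mikozufeka), so the final letter is not what conditions the rule; the last vowel is.
"dozob" has last vowel 'o'. The stems whose last vowel is 'o' (zeherob → zeherobet, hemog → hemoget, fanof → fanofet) add -et.
So dozob → dozobet.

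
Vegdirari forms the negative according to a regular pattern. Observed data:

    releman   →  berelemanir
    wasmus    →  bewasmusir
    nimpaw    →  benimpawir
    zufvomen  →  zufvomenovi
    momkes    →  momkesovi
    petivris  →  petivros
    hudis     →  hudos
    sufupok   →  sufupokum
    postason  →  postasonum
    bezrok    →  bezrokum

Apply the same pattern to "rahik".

releman and zufvomen both end in -n yet inflect differently (berelemanir, zufvomenovi), so the final letter is not what conditions the rule; the last vowel is.
"rahik" has last vowel 'i'. The stems whose last vowel is 'i' (petivris → petivros, hudis → hudos) change the last vowel to 'o'.
The other patterns: stems whose last vowel is 'a' or 'u' add be- … -ir around the stem; stems whose last vowel is 'e' add -ovi; stems whose last vowel is 'o' add -um.
So rahik → rahok.

rahok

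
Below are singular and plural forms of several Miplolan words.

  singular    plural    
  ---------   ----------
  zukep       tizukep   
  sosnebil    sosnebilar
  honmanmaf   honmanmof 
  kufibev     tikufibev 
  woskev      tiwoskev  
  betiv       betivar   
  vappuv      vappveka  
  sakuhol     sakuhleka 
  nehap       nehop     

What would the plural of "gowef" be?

"gowef" has last vowel 'e'. The stems whose last vowel is 'e' (woskev → tiwoskev, kufibev → tikufibev, zukep → tizukep) add the prefix ti-.
So gowef → tigowef.

tigowef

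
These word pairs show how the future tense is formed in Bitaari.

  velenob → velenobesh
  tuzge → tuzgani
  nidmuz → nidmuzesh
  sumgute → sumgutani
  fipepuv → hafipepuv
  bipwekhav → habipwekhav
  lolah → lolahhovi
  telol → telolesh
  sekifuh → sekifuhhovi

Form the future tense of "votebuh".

bipwekhav and lolah both have last vowel 'a' yet inflect differently (habipwekhav, lolahhovi), so the last vowel is not what conditions the rule; the final letter is.
"votebuh" ends in -h. The stems ending in -h (lolah → lolahhovi, sekifuh → sekifuhhovi) double the final consonant and add -ovi.
The other patterns: stems ending in -v add the prefix ha-; stems ending in -e drop the final letter and add -ani; stems ending in -b, -l or -z add -esh.
So votebuh → votebuhhovi.

votebuhhovi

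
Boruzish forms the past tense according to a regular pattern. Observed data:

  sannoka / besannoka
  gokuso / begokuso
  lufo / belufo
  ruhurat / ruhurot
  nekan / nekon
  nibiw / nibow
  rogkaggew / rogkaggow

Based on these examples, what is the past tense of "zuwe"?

sannoka and ruhurat both have last vowel 'a' yet inflect differently (besannoka, ruhurot), so the last vowel is not what conditions the rule; whether the stem ends in a vowel or a consonant is.
"zuwe" ends in a vowel. The stems ending in a vowel (sannoka → besannoka, gokuso → begokuso, lufo → belufo) add the prefix be-.
So zuwe → bezuwe.

bezuwe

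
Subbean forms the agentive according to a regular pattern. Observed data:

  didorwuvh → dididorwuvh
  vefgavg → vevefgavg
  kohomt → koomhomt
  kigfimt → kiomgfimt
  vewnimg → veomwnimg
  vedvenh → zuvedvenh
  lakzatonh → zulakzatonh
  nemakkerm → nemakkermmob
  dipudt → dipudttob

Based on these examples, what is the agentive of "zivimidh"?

zivimidhhob

vefgavg and vewnimg both end in -g yet inflect differently (vevefgavg, veomwnimg), so the final letter is not what conditions the rule; the second-to-last letter is.
"zivimidh" has second-to-last letter 'd'. The one such stem in the data (dipudt → dipudttob) doubles the final consonant and adds -ob (as does nemakkerm), so the same rule applies.
So zivimidh → zivimidhhob.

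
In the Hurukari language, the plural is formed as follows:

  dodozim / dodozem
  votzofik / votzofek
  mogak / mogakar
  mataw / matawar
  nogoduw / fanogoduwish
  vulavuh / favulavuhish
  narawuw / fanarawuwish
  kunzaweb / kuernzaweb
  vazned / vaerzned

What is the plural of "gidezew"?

gierdezew

"gidezew" has last vowel 'e'. The stems whose last vowel is 'e' (kunzaweb → kuernzaweb, vazned → vaerzned) insert -er- after the first vowel.
So gidezew → gierdezew.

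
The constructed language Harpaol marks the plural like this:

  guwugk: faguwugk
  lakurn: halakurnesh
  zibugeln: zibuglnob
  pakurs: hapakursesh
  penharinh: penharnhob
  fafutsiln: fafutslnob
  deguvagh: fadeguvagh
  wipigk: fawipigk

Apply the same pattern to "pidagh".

fapidagh

"pidagh" has second-to-last letter 'g'. The stems whose second-to-last letter is 'g' (wipigk → fawipigk, deguvagh → fadeguvagh, guwugk → faguwugk) add the prefix fa-.
The other patterns: stems whose second-to-last letter is 'r' add ha- … -esh around the stem; stems whose second-to-last letter is 'l' or 'n' delete the last vowel and add -ob.
So pidagh → fapidagh.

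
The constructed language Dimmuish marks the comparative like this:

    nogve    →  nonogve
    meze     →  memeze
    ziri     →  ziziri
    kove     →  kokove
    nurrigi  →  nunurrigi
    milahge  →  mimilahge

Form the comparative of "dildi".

didildi

Every pair shown (nogve → nonogve, meze → memeze, ziri → ziziri, …) follows the same rule: repeat the first consonant+vowel as a prefix.
So dildi → didildi.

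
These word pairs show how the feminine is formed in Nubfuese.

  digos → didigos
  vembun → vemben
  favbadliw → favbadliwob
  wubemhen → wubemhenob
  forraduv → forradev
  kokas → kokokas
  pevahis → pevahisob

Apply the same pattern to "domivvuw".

"domivvuw" has last vowel 'u'. The stems whose last vowel is 'u' (vembun → vemben, forraduv → forradev) change the last vowel to 'e'.
The other patterns: stems whose last vowel is 'e' or 'i' add -ob; stems whose last vowel is 'a' or 'o' repeat the first consonant+vowel as a prefix.
So domivvuw → domivvew.

domivvew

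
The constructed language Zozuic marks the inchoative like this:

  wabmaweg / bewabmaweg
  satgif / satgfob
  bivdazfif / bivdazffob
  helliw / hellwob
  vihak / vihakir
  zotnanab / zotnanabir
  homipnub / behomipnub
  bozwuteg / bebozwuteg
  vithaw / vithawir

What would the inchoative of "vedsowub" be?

bevedsowub

helliw and vithaw both end in -w yet inflect differently (hellwob, vithawir), so the final letter is not what conditions the rule; the last vowel is.
"vedsowub" has last vowel 'u'. The one such stem in the data (homipnub → behomipnub) adds the prefix be-, so the same rule applies.
The other patterns: stems whose last vowel is 'i' delete the last vowel and add -ob; stems whose last vowel is 'a' add -ir.
So vedsowub → bevedsowub.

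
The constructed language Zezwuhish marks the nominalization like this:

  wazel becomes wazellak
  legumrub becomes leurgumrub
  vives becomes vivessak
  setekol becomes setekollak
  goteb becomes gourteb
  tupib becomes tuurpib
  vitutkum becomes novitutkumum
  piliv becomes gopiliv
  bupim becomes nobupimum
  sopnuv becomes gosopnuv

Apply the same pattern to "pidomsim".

nopidomsimum

wazel and goteb both have last vowel 'e' yet inflect differently (wazellak, gourteb), so the last vowel is not what conditions the rule; the final letter is.
"pidomsim" ends in -m. The stems ending in -m (bupim → nobupimum, vitutkum → novitutkumum) add no- … -um around the stem.
The other patterns: stems ending in -l or -s double the final consonant and add -ak; stems ending in -v add the prefix go-; stems ending in -b insert -ur- after the first vowel.
So pidomsim → nopidomsimum.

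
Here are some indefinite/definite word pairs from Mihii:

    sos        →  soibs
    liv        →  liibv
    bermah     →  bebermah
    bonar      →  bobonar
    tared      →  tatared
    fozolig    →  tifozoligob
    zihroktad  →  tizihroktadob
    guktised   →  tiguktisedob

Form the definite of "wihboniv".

tared and zihroktad both end in -d yet inflect differently (tatared, tizihroktadob), so the final letter is not what conditions the rule; the number of vowels is.
"wihboniv" has 3 vowels. The stems with 3 vowels (fozolig → tifozoligob, zihroktad → tizihroktadob, guktised → tiguktisedob) add ti- … -ob around the stem.
So wihboniv → tiwihbonivob.

tiwihbonivob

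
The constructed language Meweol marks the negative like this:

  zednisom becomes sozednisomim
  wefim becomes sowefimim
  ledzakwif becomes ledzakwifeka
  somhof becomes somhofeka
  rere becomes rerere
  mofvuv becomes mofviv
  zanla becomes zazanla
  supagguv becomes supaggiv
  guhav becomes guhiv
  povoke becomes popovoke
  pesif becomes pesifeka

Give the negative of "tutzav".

"tutzav" ends in -v. The stems ending in -v (mofvuv → mofviv, supagguv → supaggiv, guhav → guhiv) change the last vowel to 'i'.
So tutzav → tutziv.

tutziv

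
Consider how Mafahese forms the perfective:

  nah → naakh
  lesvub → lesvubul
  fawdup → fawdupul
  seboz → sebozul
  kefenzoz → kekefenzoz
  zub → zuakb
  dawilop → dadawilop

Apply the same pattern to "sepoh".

zub and lesvub both end in -b yet inflect differently (zuakb, lesvubul), so the final letter is not what conditions the rule; the number of vowels is.
"sepoh" has 2 vowels. The stems with 2 vowels (seboz → sebozul, lesvub → lesvubul, fawdup → fawdupul) add -ul.
The other patterns: stems with 1 vowel insert -ak- after the first vowel; stems with 3 vowels repeat the first consonant+vowel as a prefix.
So sepoh → sepohul.

sepohul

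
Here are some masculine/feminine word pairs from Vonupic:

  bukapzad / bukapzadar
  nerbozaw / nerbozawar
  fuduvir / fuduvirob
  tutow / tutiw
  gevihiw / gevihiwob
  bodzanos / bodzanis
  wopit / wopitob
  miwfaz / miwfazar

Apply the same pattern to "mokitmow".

mokitmiw

"mokitmow" has last vowel 'o'. The stems whose last vowel is 'o' (bodzanos → bodzanis, tutow → tutiw) change the last vowel to 'i'.
The other patterns: stems whose last vowel is 'a' add -ar; stems whose last vowel is 'i' add -ob.
So mokitmow → mokitmiw.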